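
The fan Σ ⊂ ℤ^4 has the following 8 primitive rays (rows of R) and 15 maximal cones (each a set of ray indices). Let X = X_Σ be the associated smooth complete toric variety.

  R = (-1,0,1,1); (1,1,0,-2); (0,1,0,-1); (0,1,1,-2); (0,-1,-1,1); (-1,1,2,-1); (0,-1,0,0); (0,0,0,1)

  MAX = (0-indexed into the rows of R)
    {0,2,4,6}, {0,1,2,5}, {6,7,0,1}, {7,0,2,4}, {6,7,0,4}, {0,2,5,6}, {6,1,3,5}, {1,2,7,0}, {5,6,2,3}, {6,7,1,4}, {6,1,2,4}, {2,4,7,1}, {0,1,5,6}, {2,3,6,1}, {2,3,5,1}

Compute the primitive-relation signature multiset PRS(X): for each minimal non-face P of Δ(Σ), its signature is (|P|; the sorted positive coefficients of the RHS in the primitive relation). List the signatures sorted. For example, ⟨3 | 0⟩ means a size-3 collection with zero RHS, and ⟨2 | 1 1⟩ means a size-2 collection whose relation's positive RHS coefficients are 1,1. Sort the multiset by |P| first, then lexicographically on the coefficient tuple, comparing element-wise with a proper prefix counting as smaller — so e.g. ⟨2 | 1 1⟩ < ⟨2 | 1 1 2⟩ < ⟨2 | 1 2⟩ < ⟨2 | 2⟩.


Δ(Σ) — 8 vertices, 9 min non-faces:

  {0,3}:  v_{0} + v_{3} = v_{5}  ⇒ sig = ⟨2 | 1⟩
  {3,4}:  v_{3} + v_{4} = v_{2} + v_{6}  ⇒ sig = ⟨2 | 1 1⟩
  {3,7}:  v_{3} + v_{7} = v_{0} + v_{1}  ⇒ sig = ⟨2 | 1 1⟩
  {4,5}:  v_{4} + v_{5} = v_{0} + v_{2} + v_{6}  ⇒ sig = ⟨2 | 1 1 1⟩
  {5,7}:  v_{5} + v_{7} = 2·v_{0} + v_{1}  ⇒ sig = ⟨2 | 1 2⟩
  {0,1,4}:  v_{0} + v_{1} + v_{4} = 0  ⇒ sig = ⟨3 | 0⟩
  {2,6,7}:  v_{2} + v_{6} + v_{7} = 0  ⇒ sig = ⟨3 | 0⟩
  {0,1,2,6}:  v_{0} + v_{1} + v_{2} + v_{6} = v_{3}  ⇒ sig = ⟨4 | 1⟩
  {1,2,5,6}:  v_{1} + v_{2} + v_{5} + v_{6} = 2·v_{3}  ⇒ sig = ⟨4 | 2⟩

Signatures (|P|; sorted positive RHS coefficients), sorted:
    |P|=2: 5 collections, coeffs (1), (1,1), (1,1), (1,1,1), (1,2)
    |P|=3: 2 collections, coeffs (), ()
    |P|=4: 2 collections, coeffs (1), (2)


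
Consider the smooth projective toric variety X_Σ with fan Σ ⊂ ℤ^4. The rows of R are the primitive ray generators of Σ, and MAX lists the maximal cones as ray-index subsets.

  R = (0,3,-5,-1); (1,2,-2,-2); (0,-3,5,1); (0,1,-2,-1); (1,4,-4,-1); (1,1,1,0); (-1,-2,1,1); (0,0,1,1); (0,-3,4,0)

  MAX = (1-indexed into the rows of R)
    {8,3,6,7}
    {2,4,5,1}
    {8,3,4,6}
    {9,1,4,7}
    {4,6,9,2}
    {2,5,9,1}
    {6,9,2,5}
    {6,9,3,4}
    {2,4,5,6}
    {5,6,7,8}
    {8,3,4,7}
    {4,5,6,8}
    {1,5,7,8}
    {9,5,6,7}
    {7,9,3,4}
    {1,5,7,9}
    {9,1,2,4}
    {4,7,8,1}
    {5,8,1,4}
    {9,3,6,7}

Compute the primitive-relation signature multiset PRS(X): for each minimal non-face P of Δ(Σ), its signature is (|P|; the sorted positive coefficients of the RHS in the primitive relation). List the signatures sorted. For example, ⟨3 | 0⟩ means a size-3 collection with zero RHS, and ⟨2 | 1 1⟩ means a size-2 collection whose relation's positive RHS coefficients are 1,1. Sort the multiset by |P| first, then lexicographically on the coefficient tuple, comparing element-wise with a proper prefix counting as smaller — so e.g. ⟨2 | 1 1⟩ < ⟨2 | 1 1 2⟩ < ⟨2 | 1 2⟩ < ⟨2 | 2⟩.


10 collections generate NE(X_Σ); each relation:

  P={1,3}:  v_{1} + v_{3} = 0  so sig = ⟨2 | 0⟩
  P={1,6}:  v_{1} + v_{6} = v_{5}  so sig = ⟨2 | 1⟩
  P={3,5}:  v_{3} + v_{5} = v_{6}  so sig = ⟨2 | 1⟩
  P={8,9}:  v_{8} + v_{9} = v_{3}  so sig = ⟨2 | 1⟩
  P={2,7}:  v_{2} + v_{7} = v_{1} + v_{9}  so sig = ⟨2 | 1 1⟩
  P={2,8}:  v_{2} + v_{8} = v_{4} + v_{6}  so sig = ⟨2 | 1 1⟩
  P={2,3}:  v_{2} + v_{3} = v_{4} + v_{6} + v_{9}  so sig = ⟨2 | 1 1 1⟩
  P={4,6,7}:  v_{4} + v_{6} + v_{7} = 0  so sig = ⟨3 | 0⟩
  P={4,5,7}:  v_{4} + v_{5} + v_{7} = v_{1}  so sig = ⟨3 | 1⟩
  P={4,5,9}:  v_{4} + v_{5} + v_{9} = v_{2}  so sig = ⟨3 | 1⟩

so the primitive-relation signature multiset is
    ⟨2 | 0⟩
    ⟨2 | 1⟩
    ⟨2 | 1⟩
    ⟨2 | 1⟩
    ⟨2 | 1 1⟩
    ⟨2 | 1 1⟩
    ⟨2 | 1 1 1⟩
    ⟨3 | 0⟩
    ⟨3 | 1⟩
    ⟨3 | 1⟩


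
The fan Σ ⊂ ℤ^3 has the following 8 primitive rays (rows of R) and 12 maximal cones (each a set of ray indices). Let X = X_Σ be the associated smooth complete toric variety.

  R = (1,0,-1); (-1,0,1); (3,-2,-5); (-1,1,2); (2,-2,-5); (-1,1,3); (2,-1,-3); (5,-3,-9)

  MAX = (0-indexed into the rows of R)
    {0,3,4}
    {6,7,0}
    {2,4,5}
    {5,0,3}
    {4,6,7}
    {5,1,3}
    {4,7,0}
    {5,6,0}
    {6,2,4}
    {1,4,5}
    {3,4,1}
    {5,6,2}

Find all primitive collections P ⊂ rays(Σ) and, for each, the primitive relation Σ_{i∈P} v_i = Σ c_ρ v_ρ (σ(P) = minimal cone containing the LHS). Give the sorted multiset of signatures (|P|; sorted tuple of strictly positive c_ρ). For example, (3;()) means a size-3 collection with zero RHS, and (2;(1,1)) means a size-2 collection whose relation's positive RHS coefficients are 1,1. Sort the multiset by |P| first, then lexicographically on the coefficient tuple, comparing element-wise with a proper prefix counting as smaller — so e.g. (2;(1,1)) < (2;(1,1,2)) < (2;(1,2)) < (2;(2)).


Primitive collections (14):

  • {0,1}:  v_{0} + v_{1} = 0 — sig = (2;())
  • {2,3}:  v_{2} + v_{3} = v_{6} — sig = (2;(1))
  • {3,6}:  v_{3} + v_{6} = v_{0} — sig = (2;(1))
  • {1,6}:  v_{1} + v_{6} = v_{4} + v_{5} — sig = (2;(1,1))
  • {1,7}:  v_{1} + v_{7} = v_{4} + v_{6} — sig = (2;(1,1))
  • {3,7}:  v_{3} + v_{7} = 2·v_{0} + v_{4} — sig = (2;(1,2))
  • {2,7}:  v_{2} + v_{7} = v_{4} + 3·v_{6} — sig = (2;(1,3))
  • {0,2}:  v_{0} + v_{2} = 2·v_{6} — sig = (2;(2))
  • {5,7}:  v_{5} + v_{7} = 2·v_{6} — sig = (2;(2))
  • {1,2}:  v_{1} + v_{2} = 2·v_{4} + 2·v_{5} — sig = (2;(2,2))
  • {3,4,5}:  v_{3} + v_{4} + v_{5} = 0 — sig = (3;())
  • {0,4,5}:  v_{0} + v_{4} + v_{5} = v_{6} — sig = (3;(1))
  • {0,4,6}:  v_{0} + v_{4} + v_{6} = v_{7} — sig = (3;(1))
  • {4,5,6}:  v_{4} + v_{5} + v_{6} = v_{2} — sig = (3;(1))

Sorted signature multiset PRS(X):
    |P|=2: 10 collections, coeffs (), (1), (1), (1,1), (1,1), (1,2), (1,3), (2), (2), (2,2)
    |P|=3: 4 collections, coeffs (), (1), (1), (1)


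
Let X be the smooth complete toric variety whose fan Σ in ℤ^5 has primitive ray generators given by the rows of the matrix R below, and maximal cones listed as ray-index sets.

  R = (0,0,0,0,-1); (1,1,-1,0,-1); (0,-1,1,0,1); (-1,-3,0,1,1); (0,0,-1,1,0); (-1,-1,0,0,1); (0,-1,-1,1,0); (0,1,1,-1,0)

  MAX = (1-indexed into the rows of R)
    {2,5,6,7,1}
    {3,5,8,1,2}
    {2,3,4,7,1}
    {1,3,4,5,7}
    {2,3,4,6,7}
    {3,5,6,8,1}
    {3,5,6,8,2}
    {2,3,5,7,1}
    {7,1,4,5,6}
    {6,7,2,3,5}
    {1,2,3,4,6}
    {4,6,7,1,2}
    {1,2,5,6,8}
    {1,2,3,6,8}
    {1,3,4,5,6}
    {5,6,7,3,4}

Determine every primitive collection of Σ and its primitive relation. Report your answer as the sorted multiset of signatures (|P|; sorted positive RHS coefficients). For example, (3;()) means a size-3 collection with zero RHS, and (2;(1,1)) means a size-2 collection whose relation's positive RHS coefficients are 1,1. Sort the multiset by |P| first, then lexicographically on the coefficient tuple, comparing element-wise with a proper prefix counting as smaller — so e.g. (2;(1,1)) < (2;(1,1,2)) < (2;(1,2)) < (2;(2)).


5 minimal non-faces of Δ(Σ) (on 8 rays):

  P = {7,8}:  v_{7} + v_{8} = 0  →  sig = (2;())
  P = {4,8}:  v_{4} + v_{8} = v_{1} + v_{3} + v_{6}  →  sig = (2;(1,1,1))
  P = {2,4,5}:  v_{2} + v_{4} + v_{5} = 2·v_{7}  →  sig = (3;(2))
  P = {1,3,6,7}:  v_{1} + v_{3} + v_{6} + v_{7} = v_{4}  →  sig = (4;(1))
  P = {1,2,3,5,6}:  v_{1} + v_{2} + v_{3} + v_{5} + v_{6} = v_{7}  →  sig = (5;(1))

Sorted signature multiset PRS(X):
{ (2;()),  (2;(1,1,1)),  (3;(2)),  (4;(1)),  (5;(1)) }


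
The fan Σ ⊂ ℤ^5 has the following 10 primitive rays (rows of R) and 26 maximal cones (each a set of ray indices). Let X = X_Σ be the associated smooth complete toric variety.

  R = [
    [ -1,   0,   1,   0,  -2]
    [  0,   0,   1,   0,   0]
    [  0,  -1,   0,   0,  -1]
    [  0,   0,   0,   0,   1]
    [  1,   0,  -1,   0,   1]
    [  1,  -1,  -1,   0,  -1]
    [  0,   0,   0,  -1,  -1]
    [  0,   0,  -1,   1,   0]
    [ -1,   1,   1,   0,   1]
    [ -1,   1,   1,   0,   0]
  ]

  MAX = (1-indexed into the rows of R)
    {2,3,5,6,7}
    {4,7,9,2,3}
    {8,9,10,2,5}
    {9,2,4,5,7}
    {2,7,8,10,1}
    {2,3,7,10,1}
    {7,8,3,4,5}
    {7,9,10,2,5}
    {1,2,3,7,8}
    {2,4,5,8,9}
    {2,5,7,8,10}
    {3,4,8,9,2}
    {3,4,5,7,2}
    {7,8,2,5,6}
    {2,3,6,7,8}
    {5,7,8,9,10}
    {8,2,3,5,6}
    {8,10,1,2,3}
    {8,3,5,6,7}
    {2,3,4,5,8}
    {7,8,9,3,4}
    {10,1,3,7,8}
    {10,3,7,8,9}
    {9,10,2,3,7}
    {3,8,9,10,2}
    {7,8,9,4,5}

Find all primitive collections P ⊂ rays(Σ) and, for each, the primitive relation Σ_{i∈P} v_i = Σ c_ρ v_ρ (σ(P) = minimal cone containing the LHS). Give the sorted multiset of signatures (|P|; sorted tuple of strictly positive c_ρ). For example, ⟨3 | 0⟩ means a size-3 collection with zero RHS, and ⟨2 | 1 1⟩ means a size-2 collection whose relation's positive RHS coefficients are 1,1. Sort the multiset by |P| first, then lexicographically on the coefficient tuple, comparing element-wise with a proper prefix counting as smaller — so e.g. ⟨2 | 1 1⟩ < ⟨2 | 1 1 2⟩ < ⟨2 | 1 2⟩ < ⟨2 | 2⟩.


Σ has 14 primitive collections:

  P = {6,9}:  v_{6} + v_{9} = 0  ⇒ sig = ⟨2 | 0⟩
  P = {4,10}:  v_{4} + v_{10} = v_{9}  ⇒ sig = ⟨2 | 1⟩
  P = {1,4}:  v_{1} + v_{4} = v_{3} + v_{10}  ⇒ sig = ⟨2 | 1 1⟩
  P = {4,6}:  v_{4} + v_{6} = v_{3} + v_{5}  ⇒ sig = ⟨2 | 1 1⟩
  P = {1,5}:  v_{1} + v_{5} = v_{2} + v_{7} + v_{8}  ⇒ sig = ⟨2 | 1 1 1⟩
  P = {6,10}:  v_{6} + v_{10} = v_{2} + v_{7} + v_{8}  ⇒ sig = ⟨2 | 1 1 1⟩
  P = {1,9}:  v_{1} + v_{9} = v_{3} + 2·v_{10}  ⇒ sig = ⟨2 | 1 2⟩
  P = {1,6}:  v_{1} + v_{6} = 2·v_{2} + v_{3} + 2·v_{7} + 2·v_{8}  ⇒ sig = ⟨2 | 1 2 2 2⟩
  P = {3,5,10}:  v_{3} + v_{5} + v_{10} = 0  ⇒ sig = ⟨3 | 0⟩
  P = {3,5,9}:  v_{3} + v_{5} + v_{9} = v_{4}  ⇒ sig = ⟨3 | 1⟩
  P = {2,4,7,8}:  v_{2} + v_{4} + v_{7} + v_{8} = 0  ⇒ sig = ⟨4 | 0⟩
  P = {2,7,8,9}:  v_{2} + v_{7} + v_{8} + v_{9} = v_{10}  ⇒ sig = ⟨4 | 1⟩
  P = {2,3,5,7,8}:  v_{2} + v_{3} + v_{5} + v_{7} + v_{8} = v_{6}  ⇒ sig = ⟨5 | 1⟩
  P = {2,3,7,8,10}:  v_{2} + v_{3} + v_{7} + v_{8} + v_{10} = v_{1}  ⇒ sig = ⟨5 | 1⟩

so the primitive-relation signature multiset is
{ ⟨2 | 0⟩,  ⟨2 | 1⟩,  ⟨2 | 1 1⟩ ×2,  ⟨2 | 1 1 1⟩ ×2,  ⟨2 | 1 2⟩,  ⟨2 | 1 2 2 2⟩,  ⟨3 | 0⟩,  ⟨3 | 1⟩,  ⟨4 | 0⟩,  ⟨4 | 1⟩,  ⟨5 | 1⟩ ×2 }


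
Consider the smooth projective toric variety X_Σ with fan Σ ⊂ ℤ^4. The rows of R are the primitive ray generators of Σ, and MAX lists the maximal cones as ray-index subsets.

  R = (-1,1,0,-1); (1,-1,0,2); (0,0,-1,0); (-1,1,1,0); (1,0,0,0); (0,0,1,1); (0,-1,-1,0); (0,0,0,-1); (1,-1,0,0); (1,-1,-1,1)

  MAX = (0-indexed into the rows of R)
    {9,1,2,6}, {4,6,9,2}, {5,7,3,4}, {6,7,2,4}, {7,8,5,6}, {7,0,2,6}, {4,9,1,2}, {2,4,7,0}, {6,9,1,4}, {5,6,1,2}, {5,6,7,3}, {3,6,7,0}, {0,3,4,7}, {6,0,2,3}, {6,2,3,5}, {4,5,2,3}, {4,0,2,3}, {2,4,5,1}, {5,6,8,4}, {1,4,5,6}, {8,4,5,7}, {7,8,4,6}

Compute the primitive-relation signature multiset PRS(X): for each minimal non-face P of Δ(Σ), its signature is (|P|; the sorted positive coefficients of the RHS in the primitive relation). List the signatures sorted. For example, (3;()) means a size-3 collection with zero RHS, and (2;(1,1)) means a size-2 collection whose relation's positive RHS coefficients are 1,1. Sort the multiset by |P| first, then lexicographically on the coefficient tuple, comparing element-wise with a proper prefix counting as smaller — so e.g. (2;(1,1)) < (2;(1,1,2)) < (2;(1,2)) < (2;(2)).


The 20 primitive collections of Σ (r=10, n=4):

  • {0,5}:  v_{0} + v_{5} = v_{3}  ⇒ sig = (2;(1))
  • {0,8}:  v_{0} + v_{8} = v_{7}  ⇒ sig = (2;(1))
  • {0,9}:  v_{0} + v_{9} = v_{2}  ⇒ sig = (2;(1))
  • {5,9}:  v_{5} + v_{9} = v_{1}  ⇒ sig = (2;(1))
  • {0,1}:  v_{0} + v_{1} = v_{2} + v_{5}  ⇒ sig = (2;(1,1))
  • {2,8}:  v_{2} + v_{8} = v_{4} + v_{6}  ⇒ sig = (2;(1,1))
  • {3,8}:  v_{3} + v_{8} = v_{5} + v_{7}  ⇒ sig = (2;(1,1))
  • {3,9}:  v_{3} + v_{9} = v_{2} + v_{5}  ⇒ sig = (2;(1,1))
  • {7,9}:  v_{7} + v_{9} = v_{4} + v_{6}  ⇒ sig = (2;(1,1))
  • {1,7}:  v_{1} + v_{7} = v_{4} + v_{5} + v_{6}  ⇒ sig = (2;(1,1,1))
  • {1,3}:  v_{1} + v_{3} = v_{2} + 2·v_{5}  ⇒ sig = (2;(1,2))
  • {8,9}:  v_{8} + v_{9} = 2·v_{4} + v_{5} + 2·v_{6}  ⇒ sig = (2;(1,2,2))
  • {1,8}:  v_{1} + v_{8} = 2·v_{4} + 2·v_{5} + 2·v_{6}  ⇒ sig = (2;(2,2,2))
  • {2,5,7}:  v_{2} + v_{5} + v_{7} = 0  ⇒ sig = (3;())
  • {3,4,6}:  v_{3} + v_{4} + v_{6} = 0  ⇒ sig = (3;())
  • {2,3,7}:  v_{2} + v_{3} + v_{7} = v_{0}  ⇒ sig = (3;(1))
  • {0,4,6}:  v_{0} + v_{4} + v_{6} = v_{2} + v_{7}  ⇒ sig = (3;(1,1))
  • {2,4,5,6}:  v_{2} + v_{4} + v_{5} + v_{6} = v_{9}  ⇒ sig = (4;(1))
  • {4,5,6,7}:  v_{4} + v_{5} + v_{6} + v_{7} = v_{8}  ⇒ sig = (4;(1))
  • {1,2,4,6}:  v_{1} + v_{2} + v_{4} + v_{6} = 2·v_{9}  ⇒ sig = (4;(2))

Sorted signature multiset PRS(X):
[(2;(1)), (2;(1)), (2;(1)), (2;(1)), (2;(1,1)), (2;(1,1)), (2;(1,1)), (2;(1,1)), (2;(1,1)), (2;(1,1,1)), (2;(1,2)), (2;(1,2,2)), (2;(2,2,2)), (3;()), (3;()), (3;(1)), (3;(1,1)), (4;(1)), (4;(1)), (4;(2))]


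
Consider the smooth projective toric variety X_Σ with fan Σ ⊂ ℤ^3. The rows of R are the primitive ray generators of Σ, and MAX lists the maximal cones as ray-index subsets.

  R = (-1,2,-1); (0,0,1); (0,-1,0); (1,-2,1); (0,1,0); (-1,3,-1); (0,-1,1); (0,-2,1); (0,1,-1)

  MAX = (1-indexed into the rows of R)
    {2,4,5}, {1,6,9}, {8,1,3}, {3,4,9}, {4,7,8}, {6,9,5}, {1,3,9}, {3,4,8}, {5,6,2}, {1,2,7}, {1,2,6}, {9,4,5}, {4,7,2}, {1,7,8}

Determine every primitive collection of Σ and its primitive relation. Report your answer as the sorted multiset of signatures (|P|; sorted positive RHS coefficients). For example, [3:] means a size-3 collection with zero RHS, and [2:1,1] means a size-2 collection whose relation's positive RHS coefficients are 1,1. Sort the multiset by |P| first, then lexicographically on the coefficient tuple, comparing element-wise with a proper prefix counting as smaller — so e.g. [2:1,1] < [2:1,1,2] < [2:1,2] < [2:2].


Δ(Σ) — 9 vertices, 15 min non-faces:

  • {1,4}:  v_{1} + v_{4} = 0 — sig = [2:]
  • {3,5}:  v_{3} + v_{5} = 0 — sig = [2:]
  • {7,9}:  v_{7} + v_{9} = 0 — sig = [2:]
  • {1,5}:  v_{1} + v_{5} = v_{6} — sig = [2:1]
  • {2,3}:  v_{2} + v_{3} = v_{7} — sig = [2:1]
  • {2,9}:  v_{2} + v_{9} = v_{5} — sig = [2:1]
  • {3,6}:  v_{3} + v_{6} = v_{1} — sig = [2:1]
  • {3,7}:  v_{3} + v_{7} = v_{8} — sig = [2:1]
  • {4,6}:  v_{4} + v_{6} = v_{5} — sig = [2:1]
  • {5,7}:  v_{5} + v_{7} = v_{2} — sig = [2:1]
  • {5,8}:  v_{5} + v_{8} = v_{7} — sig = [2:1]
  • {8,9}:  v_{8} + v_{9} = v_{3} — sig = [2:1]
  • {6,7}:  v_{6} + v_{7} = v_{1} + v_{2} — sig = [2:1,1]
  • {6,8}:  v_{6} + v_{8} = v_{1} + v_{7} — sig = [2:1,1]
  • {2,8}:  v_{2} + v_{8} = 2·v_{7} — sig = [2:2]

Signatures (|P|; sorted positive RHS coefficients), sorted:
    |P|=2: 15 collections, coeffs (), (), (), (1), (1), (1), (1), (1), (1), (1), (1), (1), (1,1), (1,1), (2)


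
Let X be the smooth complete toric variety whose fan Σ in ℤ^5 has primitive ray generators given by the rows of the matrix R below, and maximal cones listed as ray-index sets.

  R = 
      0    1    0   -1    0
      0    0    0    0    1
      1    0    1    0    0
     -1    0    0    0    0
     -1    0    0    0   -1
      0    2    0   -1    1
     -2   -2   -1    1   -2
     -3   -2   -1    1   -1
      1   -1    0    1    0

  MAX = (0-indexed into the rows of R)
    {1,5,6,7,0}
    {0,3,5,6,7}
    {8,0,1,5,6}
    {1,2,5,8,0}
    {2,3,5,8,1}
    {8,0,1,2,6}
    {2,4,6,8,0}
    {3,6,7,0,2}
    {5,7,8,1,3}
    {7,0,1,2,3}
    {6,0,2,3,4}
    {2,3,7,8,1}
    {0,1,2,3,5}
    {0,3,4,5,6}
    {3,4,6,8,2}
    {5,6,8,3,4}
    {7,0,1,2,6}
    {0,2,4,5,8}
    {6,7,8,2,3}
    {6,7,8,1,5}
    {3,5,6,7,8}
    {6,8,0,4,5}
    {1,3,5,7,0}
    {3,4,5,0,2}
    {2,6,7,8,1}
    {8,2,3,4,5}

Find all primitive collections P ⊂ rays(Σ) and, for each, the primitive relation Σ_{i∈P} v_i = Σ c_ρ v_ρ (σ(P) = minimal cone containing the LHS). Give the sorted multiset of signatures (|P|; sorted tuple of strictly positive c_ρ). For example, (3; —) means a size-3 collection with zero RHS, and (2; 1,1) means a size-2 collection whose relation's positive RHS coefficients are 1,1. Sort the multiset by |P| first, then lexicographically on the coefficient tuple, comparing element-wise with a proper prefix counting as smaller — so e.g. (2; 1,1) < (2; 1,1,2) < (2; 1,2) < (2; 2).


|primitive collections| = 7. Relations:

  P={1,4}:  v_{1} + v_{4} = v_{3} ; sig = (2; 1)
  P={4,7}:  v_{4} + v_{7} = 2·v_{3} + v_{6} ; sig = (2; 1,2)
  P={0,3,8}:  v_{0} + v_{3} + v_{8} = 0 ; sig = (3; —)
  P={1,3,6}:  v_{1} + v_{3} + v_{6} = v_{7} ; sig = (3; 1)
  P={2,5,6}:  v_{2} + v_{5} + v_{6} = v_{4} ; sig = (3; 1)
  P={0,7,8}:  v_{0} + v_{7} + v_{8} = v_{1} + v_{6} ; sig = (3; 1,1)
  P={2,5,7}:  v_{2} + v_{5} + v_{7} = 2·v_{3} ; sig = (3; 2)

so the primitive-relation signature multiset is
    |P|=2: 2 collections, coeffs (1), (1,2)
    |P|=3: 5 collections, coeffs (), (1), (1), (1,1), (2)


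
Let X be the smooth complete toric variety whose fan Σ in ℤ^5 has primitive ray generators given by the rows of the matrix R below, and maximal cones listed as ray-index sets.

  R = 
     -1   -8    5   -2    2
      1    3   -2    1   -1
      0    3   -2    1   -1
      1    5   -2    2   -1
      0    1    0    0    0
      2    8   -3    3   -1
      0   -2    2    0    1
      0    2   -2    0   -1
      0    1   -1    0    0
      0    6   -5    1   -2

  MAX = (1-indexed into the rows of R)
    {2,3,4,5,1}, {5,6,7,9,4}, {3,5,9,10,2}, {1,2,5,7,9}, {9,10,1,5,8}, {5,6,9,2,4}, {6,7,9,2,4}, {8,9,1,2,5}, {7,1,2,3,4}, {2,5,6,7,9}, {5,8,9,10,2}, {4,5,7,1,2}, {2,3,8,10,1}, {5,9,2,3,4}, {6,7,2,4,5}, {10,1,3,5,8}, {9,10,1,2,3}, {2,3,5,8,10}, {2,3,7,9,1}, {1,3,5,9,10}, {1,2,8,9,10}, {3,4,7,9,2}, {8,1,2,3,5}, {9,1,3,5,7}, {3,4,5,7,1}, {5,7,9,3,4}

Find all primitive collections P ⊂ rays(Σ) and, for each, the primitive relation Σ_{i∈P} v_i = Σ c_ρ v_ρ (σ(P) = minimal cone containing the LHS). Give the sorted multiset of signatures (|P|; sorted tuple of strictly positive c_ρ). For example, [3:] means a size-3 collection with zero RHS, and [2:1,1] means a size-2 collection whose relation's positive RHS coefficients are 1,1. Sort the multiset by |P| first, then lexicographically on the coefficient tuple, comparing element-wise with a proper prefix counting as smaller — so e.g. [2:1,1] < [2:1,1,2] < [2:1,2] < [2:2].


The 14 primitive collections of Σ (r=10, n=5):

  P={7,8}:  v_{7} + v_{8} = 0 — sig = [2:]
  P={7,10}:  v_{7} + v_{10} = v_{3} + v_{9} — sig = [2:1,1]
  P={4,8}:  v_{4} + v_{8} = v_{2} + v_{3} + v_{5} — sig = [2:1,1,1]
  P={6,8}:  v_{6} + v_{8} = v_{2} + v_{4} + v_{5} + v_{9} — sig = [2:1,1,1,1]
  P={6,10}:  v_{6} + v_{10} = v_{2} + v_{3} + v_{4} + v_{5} + 2·v_{9} — sig = [2:1,1,1,1,2]
  P={4,10}:  v_{4} + v_{10} = v_{2} + 2·v_{3} + v_{5} + v_{9} — sig = [2:1,1,1,2]
  P={1,6}:  v_{1} + v_{6} = v_{2} + v_{5} + 2·v_{7} — sig = [2:1,1,2]
  P={3,6}:  v_{3} + v_{6} = 2·v_{4} + v_{9} — sig = [2:1,2]
  P={1,4,9}:  v_{1} + v_{4} + v_{9} = v_{7} — sig = [3:1]
  P={3,8,9}:  v_{3} + v_{8} + v_{9} = v_{10} — sig = [3:1]
  P={1,2,5,10}:  v_{1} + v_{2} + v_{5} + v_{10} = v_{8} — sig = [4:1]
  P={2,3,5,7}:  v_{2} + v_{3} + v_{5} + v_{7} = v_{4} — sig = [4:1]
  P={1,2,3,5,9}:  v_{1} + v_{2} + v_{3} + v_{5} + v_{9} = 0 — sig = [5:]
  P={2,4,5,7,9}:  v_{2} + v_{4} + v_{5} + v_{7} + v_{9} = v_{6} — sig = [5:1]

Hence PRS(X_Σ) =
    [2:]
    [2:1,1]
    [2:1,1,1]
    [2:1,1,1,1]
    [2:1,1,1,1,2]
    [2:1,1,1,2]
    [2:1,1,2]
    [2:1,2]
    [3:1]
    [3:1]
    [4:1]
    [4:1]
    [5:]
    [5:1]


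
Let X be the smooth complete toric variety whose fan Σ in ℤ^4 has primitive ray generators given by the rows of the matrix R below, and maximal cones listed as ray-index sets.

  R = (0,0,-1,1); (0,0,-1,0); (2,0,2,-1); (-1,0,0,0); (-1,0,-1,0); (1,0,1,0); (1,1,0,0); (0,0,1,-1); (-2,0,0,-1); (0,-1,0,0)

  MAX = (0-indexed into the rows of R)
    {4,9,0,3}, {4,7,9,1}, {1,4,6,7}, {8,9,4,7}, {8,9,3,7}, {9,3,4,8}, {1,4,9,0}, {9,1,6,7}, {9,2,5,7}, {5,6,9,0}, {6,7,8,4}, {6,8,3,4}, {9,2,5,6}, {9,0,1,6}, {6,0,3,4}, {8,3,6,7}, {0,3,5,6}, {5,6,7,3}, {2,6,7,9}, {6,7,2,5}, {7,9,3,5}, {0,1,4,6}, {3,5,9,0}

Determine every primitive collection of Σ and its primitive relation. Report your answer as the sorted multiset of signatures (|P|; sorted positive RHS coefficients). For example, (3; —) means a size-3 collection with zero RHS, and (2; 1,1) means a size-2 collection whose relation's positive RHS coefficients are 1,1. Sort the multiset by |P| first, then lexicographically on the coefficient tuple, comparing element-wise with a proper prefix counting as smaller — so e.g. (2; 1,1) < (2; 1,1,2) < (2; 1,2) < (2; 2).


|primitive collections| = 17. Relations:

  P={0,7}:  v_{0} + v_{7} = 0 ; sig = (2; —)
  P={4,5}:  v_{4} + v_{5} = 0 ; sig = (2; —)
  P={1,3}:  v_{1} + v_{3} = v_{4} ; sig = (2; 1)
  P={0,8}:  v_{0} + v_{8} = v_{3} + v_{4} ; sig = (2; 1,1)
  P={1,5}:  v_{1} + v_{5} = v_{6} + v_{9} ; sig = (2; 1,1)
  P={2,3}:  v_{2} + v_{3} = v_{5} + v_{7} ; sig = (2; 1,1)
  P={5,8}:  v_{5} + v_{8} = v_{3} + v_{7} ; sig = (2; 1,1)
  P={0,2}:  v_{0} + v_{2} = v_{5} + v_{6} + v_{9} ; sig = (2; 1,1,1)
  P={2,4}:  v_{2} + v_{4} = v_{6} + v_{7} + v_{9} ; sig = (2; 1,1,1)
  P={1,8}:  v_{1} + v_{8} = 2·v_{4} + v_{7} ; sig = (2; 1,2)
  P={1,2}:  v_{1} + v_{2} = 2·v_{6} + v_{7} + 2·v_{9} ; sig = (2; 1,2,2)
  P={2,8}:  v_{2} + v_{8} = 2·v_{7} ; sig = (2; 2)
  P={3,6,9}:  v_{3} + v_{6} + v_{9} = 0 ; sig = (3; —)
  P={3,4,7}:  v_{3} + v_{4} + v_{7} = v_{8} ; sig = (3; 1)
  P={4,6,9}:  v_{4} + v_{6} + v_{9} = v_{1} ; sig = (3; 1)
  P={6,8,9}:  v_{6} + v_{8} + v_{9} = v_{4} + v_{7} ; sig = (3; 1,1)
  P={5,6,7,9}:  v_{5} + v_{6} + v_{7} + v_{9} = v_{2} ; sig = (4; 1)

so the primitive-relation signature multiset is
    (2; —)
    (2; —)
    (2; 1)
    (2; 1,1)
    (2; 1,1)
    (2; 1,1)
    (2; 1,1)
    (2; 1,1,1)
    (2; 1,1,1)
    (2; 1,2)
    (2; 1,2,2)
    (2; 2)
    (3; —)
    (3; 1)
    (3; 1)
    (3; 1,1)
    (4; 1)


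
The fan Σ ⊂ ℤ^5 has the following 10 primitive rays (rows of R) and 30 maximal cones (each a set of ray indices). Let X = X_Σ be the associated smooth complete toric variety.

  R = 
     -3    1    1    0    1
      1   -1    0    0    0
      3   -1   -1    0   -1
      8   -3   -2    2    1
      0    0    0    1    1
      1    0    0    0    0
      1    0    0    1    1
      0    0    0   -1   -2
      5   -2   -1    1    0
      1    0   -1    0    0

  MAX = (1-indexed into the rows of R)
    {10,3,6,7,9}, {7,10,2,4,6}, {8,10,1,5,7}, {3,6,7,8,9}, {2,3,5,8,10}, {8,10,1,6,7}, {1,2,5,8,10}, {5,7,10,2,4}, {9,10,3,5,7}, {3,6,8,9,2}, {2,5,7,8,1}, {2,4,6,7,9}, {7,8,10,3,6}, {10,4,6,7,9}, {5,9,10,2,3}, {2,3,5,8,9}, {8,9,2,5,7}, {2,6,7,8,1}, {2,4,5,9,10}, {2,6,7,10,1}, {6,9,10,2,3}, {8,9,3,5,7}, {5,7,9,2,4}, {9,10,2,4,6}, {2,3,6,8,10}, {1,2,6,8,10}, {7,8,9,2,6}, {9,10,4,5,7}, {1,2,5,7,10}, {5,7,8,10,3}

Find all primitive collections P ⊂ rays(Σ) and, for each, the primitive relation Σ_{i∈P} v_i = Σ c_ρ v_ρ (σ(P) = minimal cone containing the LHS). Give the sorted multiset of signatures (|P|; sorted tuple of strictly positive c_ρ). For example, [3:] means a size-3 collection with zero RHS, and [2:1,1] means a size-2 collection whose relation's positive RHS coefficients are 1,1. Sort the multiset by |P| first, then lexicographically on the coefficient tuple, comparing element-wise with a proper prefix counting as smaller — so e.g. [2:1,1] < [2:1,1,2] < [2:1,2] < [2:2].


10 minimal non-faces of Δ(Σ) (on 10 rays):

  P={1,3}:  v_{1} + v_{3} = 0 — sig = [2:]
  P={5,6}:  v_{5} + v_{6} = v_{7} — sig = [2:1]
  P={1,9}:  v_{1} + v_{9} = v_{2} + v_{7} — sig = [2:1,1]
  P={4,8}:  v_{4} + v_{8} = v_{3} + v_{9} — sig = [2:1,1]
  P={3,4}:  v_{3} + v_{4} = 2·v_{9} + v_{10} — sig = [2:1,2]
  P={1,4}:  v_{1} + v_{4} = 2·v_{2} + 2·v_{7} + v_{10} — sig = [2:1,2,2]
  P={2,3,7}:  v_{2} + v_{3} + v_{7} = v_{9} — sig = [3:1]
  P={8,9,10}:  v_{8} + v_{9} + v_{10} = 2·v_{3} — sig = [3:2]
  P={2,7,8,10}:  v_{2} + v_{7} + v_{8} + v_{10} = v_{3} — sig = [4:1]
  P={2,7,9,10}:  v_{2} + v_{7} + v_{9} + v_{10} = v_{4} — sig = [4:1]

Signatures (|P|; sorted positive RHS coefficients), sorted:
    [2:]
    [2:1]
    [2:1,1]
    [2:1,1]
    [2:1,2]
    [2:1,2,2]
    [3:1]
    [3:2]
    [4:1]
    [4:1]


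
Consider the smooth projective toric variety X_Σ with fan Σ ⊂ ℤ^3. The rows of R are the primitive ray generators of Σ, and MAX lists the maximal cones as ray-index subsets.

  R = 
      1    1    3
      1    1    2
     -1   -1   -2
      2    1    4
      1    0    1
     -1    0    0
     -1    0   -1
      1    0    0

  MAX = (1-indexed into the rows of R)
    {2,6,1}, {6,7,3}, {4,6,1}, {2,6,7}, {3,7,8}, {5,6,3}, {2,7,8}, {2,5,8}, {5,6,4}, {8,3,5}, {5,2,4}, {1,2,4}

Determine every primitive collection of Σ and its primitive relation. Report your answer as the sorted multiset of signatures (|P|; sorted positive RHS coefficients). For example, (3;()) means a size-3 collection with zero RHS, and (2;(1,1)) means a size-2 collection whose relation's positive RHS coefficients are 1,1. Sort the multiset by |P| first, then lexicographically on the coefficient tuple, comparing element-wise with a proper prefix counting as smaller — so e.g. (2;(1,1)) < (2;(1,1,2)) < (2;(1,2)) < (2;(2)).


12 collections generate NE(X_Σ); each relation:

  • {2,3}:  v_{2} + v_{3} = 0 — sig = (2;())
  • {5,7}:  v_{5} + v_{7} = 0 — sig = (2;())
  • {6,8}:  v_{6} + v_{8} = 0 — sig = (2;())
  • {1,5}:  v_{1} + v_{5} = v_{4} — sig = (2;(1))
  • {4,7}:  v_{4} + v_{7} = v_{1} — sig = (2;(1))
  • {1,3}:  v_{1} + v_{3} = v_{5} + v_{6} — sig = (2;(1,1))
  • {1,7}:  v_{1} + v_{7} = v_{2} + v_{6} — sig = (2;(1,1))
  • {1,8}:  v_{1} + v_{8} = v_{2} + v_{5} — sig = (2;(1,1))
  • {3,4}:  v_{3} + v_{4} = 2·v_{5} + v_{6} — sig = (2;(1,2))
  • {4,8}:  v_{4} + v_{8} = v_{2} + 2·v_{5} — sig = (2;(1,2))
  • {2,5,6}:  v_{2} + v_{5} + v_{6} = v_{1} — sig = (3;(1))
  • {2,4,6}:  v_{2} + v_{4} + v_{6} = 2·v_{1} — sig = (3;(2))

Hence PRS(X_Σ) =
[(2;()), (2;()), (2;()), (2;(1)), (2;(1)), (2;(1,1)), (2;(1,1)), (2;(1,1)), (2;(1,2)), (2;(1,2)), (3;(1)), (3;(2))]


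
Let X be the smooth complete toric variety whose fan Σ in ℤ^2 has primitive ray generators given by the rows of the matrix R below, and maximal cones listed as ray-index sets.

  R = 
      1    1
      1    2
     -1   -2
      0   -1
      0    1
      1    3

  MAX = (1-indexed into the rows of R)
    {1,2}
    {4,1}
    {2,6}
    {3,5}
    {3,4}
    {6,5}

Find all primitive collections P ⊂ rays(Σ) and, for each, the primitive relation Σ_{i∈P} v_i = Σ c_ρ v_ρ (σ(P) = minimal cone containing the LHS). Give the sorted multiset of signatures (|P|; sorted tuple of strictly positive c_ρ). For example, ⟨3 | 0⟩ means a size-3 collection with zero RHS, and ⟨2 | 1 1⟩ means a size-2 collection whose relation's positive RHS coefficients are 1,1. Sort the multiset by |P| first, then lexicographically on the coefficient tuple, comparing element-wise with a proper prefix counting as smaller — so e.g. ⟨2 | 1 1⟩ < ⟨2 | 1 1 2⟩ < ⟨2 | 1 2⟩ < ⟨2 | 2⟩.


9 collections generate NE(X_Σ); each relation:

  • {2,3}:  v_{2} + v_{3} = 0  →  sig = ⟨2 | 0⟩
  • {4,5}:  v_{4} + v_{5} = 0  →  sig = ⟨2 | 0⟩
  • {1,3}:  v_{1} + v_{3} = v_{4}  →  sig = ⟨2 | 1⟩
  • {1,5}:  v_{1} + v_{5} = v_{2}  →  sig = ⟨2 | 1⟩
  • {2,4}:  v_{2} + v_{4} = v_{1}  →  sig = ⟨2 | 1⟩
  • {2,5}:  v_{2} + v_{5} = v_{6}  →  sig = ⟨2 | 1⟩
  • {3,6}:  v_{3} + v_{6} = v_{5}  →  sig = ⟨2 | 1⟩
  • {4,6}:  v_{4} + v_{6} = v_{2}  →  sig = ⟨2 | 1⟩
  • {1,6}:  v_{1} + v_{6} = 2·v_{2}  →  sig = ⟨2 | 2⟩

Hence PRS(X_Σ) =
[⟨2 | 0⟩, ⟨2 | 0⟩, ⟨2 | 1⟩, ⟨2 | 1⟩, ⟨2 | 1⟩, ⟨2 | 1⟩, ⟨2 | 1⟩, ⟨2 | 1⟩, ⟨2 | 2⟩]


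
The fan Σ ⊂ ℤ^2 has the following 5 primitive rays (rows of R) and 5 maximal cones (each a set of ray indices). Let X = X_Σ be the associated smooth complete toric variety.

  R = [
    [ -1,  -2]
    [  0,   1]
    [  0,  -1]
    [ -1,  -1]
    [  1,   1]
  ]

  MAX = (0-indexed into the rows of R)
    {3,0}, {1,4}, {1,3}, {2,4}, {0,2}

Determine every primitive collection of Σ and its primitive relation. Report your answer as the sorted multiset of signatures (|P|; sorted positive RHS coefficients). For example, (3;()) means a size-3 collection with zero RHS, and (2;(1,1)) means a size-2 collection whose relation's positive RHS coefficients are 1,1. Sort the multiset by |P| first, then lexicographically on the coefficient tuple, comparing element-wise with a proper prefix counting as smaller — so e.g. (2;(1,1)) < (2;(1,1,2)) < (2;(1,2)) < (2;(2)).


5 collections generate NE(X_Σ); each relation:

  • {1,2}:  v_{1} + v_{2} = 0 — sig = (2;())
  • {3,4}:  v_{3} + v_{4} = 0 — sig = (2;())
  • {0,1}:  v_{0} + v_{1} = v_{3} — sig = (2;(1))
  • {0,4}:  v_{0} + v_{4} = v_{2} — sig = (2;(1))
  • {2,3}:  v_{2} + v_{3} = v_{0} — sig = (2;(1))

Sorted signature multiset PRS(X):
    |P|=2: 5 collections, coeffs (), (), (1), (1), (1)


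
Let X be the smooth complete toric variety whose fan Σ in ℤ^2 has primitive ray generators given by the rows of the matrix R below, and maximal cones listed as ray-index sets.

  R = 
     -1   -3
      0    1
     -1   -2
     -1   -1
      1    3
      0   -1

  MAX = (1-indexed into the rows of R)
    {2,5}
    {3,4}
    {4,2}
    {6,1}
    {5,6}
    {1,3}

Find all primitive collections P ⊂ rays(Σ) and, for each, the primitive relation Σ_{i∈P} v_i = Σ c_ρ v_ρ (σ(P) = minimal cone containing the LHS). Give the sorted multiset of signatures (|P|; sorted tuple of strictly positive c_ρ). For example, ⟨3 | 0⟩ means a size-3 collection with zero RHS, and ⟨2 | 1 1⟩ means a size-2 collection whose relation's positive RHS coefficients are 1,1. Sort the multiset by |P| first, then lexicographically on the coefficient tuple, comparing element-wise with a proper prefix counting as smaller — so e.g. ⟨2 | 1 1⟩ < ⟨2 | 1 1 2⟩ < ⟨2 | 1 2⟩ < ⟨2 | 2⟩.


9 minimal non-faces of Δ(Σ) (on 6 rays):

  P = {1,5}:  v_{1} + v_{5} = 0  →  sig = ⟨2 | 0⟩
  P = {2,6}:  v_{2} + v_{6} = 0  →  sig = ⟨2 | 0⟩
  P = {1,2}:  v_{1} + v_{2} = v_{3}  →  sig = ⟨2 | 1⟩
  P = {2,3}:  v_{2} + v_{3} = v_{4}  →  sig = ⟨2 | 1⟩
  P = {3,5}:  v_{3} + v_{5} = v_{2}  →  sig = ⟨2 | 1⟩
  P = {3,6}:  v_{3} + v_{6} = v_{1}  →  sig = ⟨2 | 1⟩
  P = {4,6}:  v_{4} + v_{6} = v_{3}  →  sig = ⟨2 | 1⟩
  P = {1,4}:  v_{1} + v_{4} = 2·v_{3}  →  sig = ⟨2 | 2⟩
  P = {4,5}:  v_{4} + v_{5} = 2·v_{2}  →  sig = ⟨2 | 2⟩

Sorted signature multiset PRS(X):
    |P|=2: 9 collections, coeffs (), (), (1), (1), (1), (1), (1), (2), (2)


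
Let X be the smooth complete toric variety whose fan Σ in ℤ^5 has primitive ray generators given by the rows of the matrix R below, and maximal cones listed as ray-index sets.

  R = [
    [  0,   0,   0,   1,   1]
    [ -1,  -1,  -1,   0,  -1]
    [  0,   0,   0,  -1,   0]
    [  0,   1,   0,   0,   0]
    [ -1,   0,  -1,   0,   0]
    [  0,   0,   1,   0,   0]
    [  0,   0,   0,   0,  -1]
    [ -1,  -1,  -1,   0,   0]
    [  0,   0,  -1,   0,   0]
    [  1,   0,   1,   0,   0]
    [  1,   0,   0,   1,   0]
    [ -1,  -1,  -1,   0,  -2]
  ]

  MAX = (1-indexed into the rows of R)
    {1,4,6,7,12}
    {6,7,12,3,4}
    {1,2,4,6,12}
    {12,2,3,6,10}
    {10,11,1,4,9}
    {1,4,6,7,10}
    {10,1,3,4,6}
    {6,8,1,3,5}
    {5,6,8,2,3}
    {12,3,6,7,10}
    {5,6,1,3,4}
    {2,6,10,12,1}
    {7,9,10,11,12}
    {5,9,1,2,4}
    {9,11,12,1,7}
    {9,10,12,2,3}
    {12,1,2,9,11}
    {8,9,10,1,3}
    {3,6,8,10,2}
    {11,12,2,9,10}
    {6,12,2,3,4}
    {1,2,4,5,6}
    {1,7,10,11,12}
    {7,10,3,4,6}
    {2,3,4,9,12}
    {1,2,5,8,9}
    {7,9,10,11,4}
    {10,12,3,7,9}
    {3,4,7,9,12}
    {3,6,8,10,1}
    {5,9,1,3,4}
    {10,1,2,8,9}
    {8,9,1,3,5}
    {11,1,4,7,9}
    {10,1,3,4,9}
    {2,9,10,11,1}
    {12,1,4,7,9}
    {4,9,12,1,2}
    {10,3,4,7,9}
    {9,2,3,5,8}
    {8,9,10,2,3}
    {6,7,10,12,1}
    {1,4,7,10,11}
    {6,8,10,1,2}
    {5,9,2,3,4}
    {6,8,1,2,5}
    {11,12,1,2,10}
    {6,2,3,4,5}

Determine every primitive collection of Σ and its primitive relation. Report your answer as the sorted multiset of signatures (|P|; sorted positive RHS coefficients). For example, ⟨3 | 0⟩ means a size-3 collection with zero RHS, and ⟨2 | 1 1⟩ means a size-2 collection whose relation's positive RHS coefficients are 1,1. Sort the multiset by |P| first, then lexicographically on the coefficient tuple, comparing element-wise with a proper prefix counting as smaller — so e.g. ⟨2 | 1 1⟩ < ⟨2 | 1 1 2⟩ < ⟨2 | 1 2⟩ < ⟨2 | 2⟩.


The 21 primitive collections of Σ (r=12, n=5):

  {5,10}:  v_{5} + v_{10} = 0  ⟹  sig = ⟨2 | 0⟩
  {6,9}:  v_{6} + v_{9} = 0  ⟹  sig = ⟨2 | 0⟩
  {2,7}:  v_{2} + v_{7} = v_{12}  ⟹  sig = ⟨2 | 1⟩
  {4,8}:  v_{4} + v_{8} = v_{5}  ⟹  sig = ⟨2 | 1⟩
  {7,8}:  v_{7} + v_{8} = v_{2}  ⟹  sig = ⟨2 | 1⟩
  {3,11}:  v_{3} + v_{11} = v_{9} + v_{10}  ⟹  sig = ⟨2 | 1 1⟩
  {5,7}:  v_{5} + v_{7} = v_{2} + v_{4}  ⟹  sig = ⟨2 | 1 1⟩
  {5,11}:  v_{5} + v_{11} = v_{1} + v_{7} + v_{9}  ⟹  sig = ⟨2 | 1 1 1⟩
  {6,11}:  v_{6} + v_{11} = v_{1} + v_{7} + v_{10}  ⟹  sig = ⟨2 | 1 1 1⟩
  {8,11}:  v_{8} + v_{11} = v_{1} + v_{2} + v_{9} + v_{10}  ⟹  sig = ⟨2 | 1 1 1 1⟩
  {5,12}:  v_{5} + v_{12} = 2·v_{2} + v_{4}  ⟹  sig = ⟨2 | 1 2⟩
  {8,12}:  v_{8} + v_{12} = 2·v_{2}  ⟹  sig = ⟨2 | 2⟩
  {1,3,7}:  v_{1} + v_{3} + v_{7} = 0  ⟹  sig = ⟨3 | 0⟩
  {1,2,3}:  v_{1} + v_{2} + v_{3} = v_{8}  ⟹  sig = ⟨3 | 1⟩
  {1,3,12}:  v_{1} + v_{3} + v_{12} = v_{2}  ⟹  sig = ⟨3 | 1⟩
  {2,4,10}:  v_{2} + v_{4} + v_{10} = v_{7}  ⟹  sig = ⟨3 | 1⟩
  {2,4,11}:  v_{2} + v_{4} + v_{11} = v_{1} + 2·v_{7} + v_{9}  ⟹  sig = ⟨3 | 1 1 2⟩
  {4,11,12}:  v_{4} + v_{11} + v_{12} = v_{1} + 3·v_{7} + v_{9}  ⟹  sig = ⟨3 | 1 1 3⟩
  {4,10,12}:  v_{4} + v_{10} + v_{12} = 2·v_{7}  ⟹  sig = ⟨3 | 2⟩
  {1,7,9,10}:  v_{1} + v_{7} + v_{9} + v_{10} = v_{11}  ⟹  sig = ⟨4 | 1⟩
  {1,9,10,12}:  v_{1} + v_{9} + v_{10} + v_{12} = v_{2} + v_{11}  ⟹  sig = ⟨4 | 1 1⟩

Signatures (|P|; sorted positive RHS coefficients), sorted:
    ⟨2 | 0⟩
    ⟨2 | 0⟩
    ⟨2 | 1⟩
    ⟨2 | 1⟩
    ⟨2 | 1⟩
    ⟨2 | 1 1⟩
    ⟨2 | 1 1⟩
    ⟨2 | 1 1 1⟩
    ⟨2 | 1 1 1⟩
    ⟨2 | 1 1 1 1⟩
    ⟨2 | 1 2⟩
    ⟨2 | 2⟩
    ⟨3 | 0⟩
    ⟨3 | 1⟩
    ⟨3 | 1⟩
    ⟨3 | 1⟩
    ⟨3 | 1 1 2⟩
    ⟨3 | 1 1 3⟩
    ⟨3 | 2⟩
    ⟨4 | 1⟩
    ⟨4 | 1 1⟩


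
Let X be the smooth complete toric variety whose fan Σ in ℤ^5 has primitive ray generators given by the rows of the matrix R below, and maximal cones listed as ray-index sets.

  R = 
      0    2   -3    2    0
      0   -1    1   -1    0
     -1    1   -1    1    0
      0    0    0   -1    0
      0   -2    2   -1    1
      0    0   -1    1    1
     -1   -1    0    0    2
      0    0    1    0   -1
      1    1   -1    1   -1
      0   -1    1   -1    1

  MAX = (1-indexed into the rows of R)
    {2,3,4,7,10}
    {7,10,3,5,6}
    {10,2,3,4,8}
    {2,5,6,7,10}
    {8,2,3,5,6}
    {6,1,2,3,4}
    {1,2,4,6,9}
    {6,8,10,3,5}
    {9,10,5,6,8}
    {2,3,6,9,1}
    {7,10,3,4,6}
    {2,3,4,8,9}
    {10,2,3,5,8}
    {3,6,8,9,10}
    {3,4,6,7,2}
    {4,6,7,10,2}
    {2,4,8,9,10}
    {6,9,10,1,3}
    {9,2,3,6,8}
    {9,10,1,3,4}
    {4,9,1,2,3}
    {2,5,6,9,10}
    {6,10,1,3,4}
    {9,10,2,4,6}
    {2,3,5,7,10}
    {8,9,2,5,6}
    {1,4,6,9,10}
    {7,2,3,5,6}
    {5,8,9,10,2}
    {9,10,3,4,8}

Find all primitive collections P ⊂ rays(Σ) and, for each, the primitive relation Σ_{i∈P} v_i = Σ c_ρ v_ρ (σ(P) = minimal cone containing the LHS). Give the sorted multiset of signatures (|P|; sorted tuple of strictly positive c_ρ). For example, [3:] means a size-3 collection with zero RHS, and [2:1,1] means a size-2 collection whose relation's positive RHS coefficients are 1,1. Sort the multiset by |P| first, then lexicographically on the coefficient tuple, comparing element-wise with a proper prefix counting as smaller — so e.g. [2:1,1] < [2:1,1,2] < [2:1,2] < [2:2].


The 13 primitive collections of Σ (r=10, n=5):

  P = {1,5}:  v_{1} + v_{5} = v_{6} ; sig = [2:1]
  P = {7,9}:  v_{7} + v_{9} = v_{6} ; sig = [2:1]
  P = {1,8}:  v_{1} + v_{8} = v_{3} + v_{9} ; sig = [2:1,1]
  P = {4,5}:  v_{4} + v_{5} = v_{2} + v_{10} ; sig = [2:1,1]
  P = {7,8}:  v_{7} + v_{8} = v_{3} + v_{5} ; sig = [2:1,1]
  P = {1,7}:  v_{1} + v_{7} = v_{3} + v_{4} + 2·v_{6} ; sig = [2:1,1,2]
  P = {4,6,8}:  v_{4} + v_{6} + v_{8} = 0 ; sig = [3:]
  P = {1,2,10}:  v_{1} + v_{2} + v_{10} = v_{4} + v_{6} ; sig = [3:1,1]
  P = {3,5,9}:  v_{3} + v_{5} + v_{9} = v_{6} + v_{8} ; sig = [3:1,1]
  P = {2,3,9,10}:  v_{2} + v_{3} + v_{9} + v_{10} = 0 ; sig = [4:]
  P = {2,3,6,10}:  v_{2} + v_{3} + v_{6} + v_{10} = v_{7} ; sig = [4:1]
  P = {2,6,8,10}:  v_{2} + v_{6} + v_{8} + v_{10} = v_{5} ; sig = [4:1]
  P = {3,4,6,9}:  v_{3} + v_{4} + v_{6} + v_{9} = v_{1} ; sig = [4:1]

Signatures (|P|; sorted positive RHS coefficients), sorted:
[[2:1], [2:1], [2:1,1], [2:1,1], [2:1,1], [2:1,1,2], [3:], [3:1,1], [3:1,1], [4:], [4:1], [4:1], [4:1]]


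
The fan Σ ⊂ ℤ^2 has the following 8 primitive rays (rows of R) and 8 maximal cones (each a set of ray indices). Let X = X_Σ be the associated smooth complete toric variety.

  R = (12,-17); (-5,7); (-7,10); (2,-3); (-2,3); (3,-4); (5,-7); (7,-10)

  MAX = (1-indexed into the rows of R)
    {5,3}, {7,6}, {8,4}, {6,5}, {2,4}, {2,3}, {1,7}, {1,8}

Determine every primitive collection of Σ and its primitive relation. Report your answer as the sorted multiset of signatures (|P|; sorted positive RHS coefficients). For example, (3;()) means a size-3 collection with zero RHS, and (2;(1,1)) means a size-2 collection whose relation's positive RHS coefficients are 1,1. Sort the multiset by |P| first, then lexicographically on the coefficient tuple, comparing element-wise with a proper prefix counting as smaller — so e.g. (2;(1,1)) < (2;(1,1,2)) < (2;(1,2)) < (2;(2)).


Minimal non-faces — 20 found among 8 rays, 8 max cones:

  {2,7}:  v_{2} + v_{7} = 0  ⟹  sig = (2;())
  {3,8}:  v_{3} + v_{8} = 0  ⟹  sig = (2;())
  {4,5}:  v_{4} + v_{5} = 0  ⟹  sig = (2;())
  {1,2}:  v_{1} + v_{2} = v_{8}  ⟹  sig = (2;(1))
  {1,3}:  v_{1} + v_{3} = v_{7}  ⟹  sig = (2;(1))
  {2,5}:  v_{2} + v_{5} = v_{3}  ⟹  sig = (2;(1))
  {2,6}:  v_{2} + v_{6} = v_{5}  ⟹  sig = (2;(1))
  {2,8}:  v_{2} + v_{8} = v_{4}  ⟹  sig = (2;(1))
  {3,4}:  v_{3} + v_{4} = v_{2}  ⟹  sig = (2;(1))
  {3,7}:  v_{3} + v_{7} = v_{5}  ⟹  sig = (2;(1))
  {4,6}:  v_{4} + v_{6} = v_{7}  ⟹  sig = (2;(1))
  {4,7}:  v_{4} + v_{7} = v_{8}  ⟹  sig = (2;(1))
  {5,7}:  v_{5} + v_{7} = v_{6}  ⟹  sig = (2;(1))
  {5,8}:  v_{5} + v_{8} = v_{7}  ⟹  sig = (2;(1))
  {7,8}:  v_{7} + v_{8} = v_{1}  ⟹  sig = (2;(1))
  {1,4}:  v_{1} + v_{4} = 2·v_{8}  ⟹  sig = (2;(2))
  {1,5}:  v_{1} + v_{5} = 2·v_{7}  ⟹  sig = (2;(2))
  {3,6}:  v_{3} + v_{6} = 2·v_{5}  ⟹  sig = (2;(2))
  {6,8}:  v_{6} + v_{8} = 2·v_{7}  ⟹  sig = (2;(2))
  {1,6}:  v_{1} + v_{6} = 3·v_{7}  ⟹  sig = (2;(3))

so the primitive-relation signature multiset is
    |P|=2: 20 collections, coeffs (), (), (), (1), (1), (1), (1), (1), (1), (1), (1), (1), (1), (1), (1), (2), (2), (2), (2), (3)


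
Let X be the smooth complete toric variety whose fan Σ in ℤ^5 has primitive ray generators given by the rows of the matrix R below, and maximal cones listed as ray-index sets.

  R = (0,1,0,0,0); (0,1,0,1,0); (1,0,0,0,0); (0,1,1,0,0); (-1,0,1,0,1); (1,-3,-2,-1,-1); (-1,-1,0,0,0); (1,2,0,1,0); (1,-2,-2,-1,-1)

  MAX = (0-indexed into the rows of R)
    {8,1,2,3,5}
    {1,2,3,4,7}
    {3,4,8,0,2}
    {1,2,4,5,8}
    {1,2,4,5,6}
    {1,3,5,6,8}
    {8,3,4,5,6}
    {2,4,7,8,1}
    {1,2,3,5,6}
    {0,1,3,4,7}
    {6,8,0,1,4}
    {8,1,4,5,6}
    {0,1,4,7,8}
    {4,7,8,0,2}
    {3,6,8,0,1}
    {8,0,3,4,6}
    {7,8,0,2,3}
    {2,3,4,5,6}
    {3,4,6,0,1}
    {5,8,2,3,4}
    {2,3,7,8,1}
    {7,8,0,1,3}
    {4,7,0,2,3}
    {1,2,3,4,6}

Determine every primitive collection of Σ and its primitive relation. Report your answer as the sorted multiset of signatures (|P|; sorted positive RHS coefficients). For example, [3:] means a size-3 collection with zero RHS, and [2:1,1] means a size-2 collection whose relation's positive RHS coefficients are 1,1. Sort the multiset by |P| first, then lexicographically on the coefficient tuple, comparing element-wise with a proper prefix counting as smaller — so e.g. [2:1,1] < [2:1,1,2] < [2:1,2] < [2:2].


9 minimal non-faces of Δ(Σ) (on 9 rays):

  {0,5}:  v_{0} + v_{5} = v_{8} — sig = [2:1]
  {6,7}:  v_{6} + v_{7} = v_{1} — sig = [2:1]
  {5,7}:  v_{5} + v_{7} = v_{1} + v_{2} + v_{8} — sig = [2:1,1,1]
  {0,2,6}:  v_{0} + v_{2} + v_{6} = 0 — sig = [3:]
  {0,1,2}:  v_{0} + v_{1} + v_{2} = v_{7} — sig = [3:1]
  {2,6,8}:  v_{2} + v_{6} + v_{8} = v_{5} — sig = [3:1]
  {1,3,4,8}:  v_{1} + v_{3} + v_{4} + v_{8} = 0 — sig = [4:]
  {1,3,4,5}:  v_{1} + v_{3} + v_{4} + v_{5} = v_{2} + v_{6} — sig = [4:1,1]
  {3,4,7,8}:  v_{3} + v_{4} + v_{7} + v_{8} = v_{0} + v_{2} — sig = [4:1,1]

so the primitive-relation signature multiset is
    [2:1]
    [2:1]
    [2:1,1,1]
    [3:]
    [3:1]
    [3:1]
    [4:]
    [4:1,1]
    [4:1,1]
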